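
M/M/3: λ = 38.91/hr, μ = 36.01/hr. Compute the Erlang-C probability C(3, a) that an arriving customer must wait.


a = λ/μ = 1.0805; ρ = a/3 = 0.3602
P₀ = 0.334120 (from M/M/c formula)
C(c,a) = [a^c/(c!(1−ρ))]·P₀ = [1.26158/(6·0.6398)]·0.334120
= 0.32863·0.334120 = 0.109801

Final: 0.109801


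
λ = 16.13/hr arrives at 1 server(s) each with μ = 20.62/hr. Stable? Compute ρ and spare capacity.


Total capacity cμ = 1·20.62 = 20.62/hr
ρ = λ/(cμ) = 16.13/20.62 = 0.7823
Stable ⇔ ρ < 1: YES
Spare capacity = cμ − λ = 20.62 − 16.13 = 4.49/hr

Final: ρ = 0.7823; stable; margin = 4.49/hr


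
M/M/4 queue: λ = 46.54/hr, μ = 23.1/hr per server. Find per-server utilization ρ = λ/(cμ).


ρ = λ/(cμ) = 46.54/(4·23.1) = 46.54/92.40 = 0.5037

Final: 0.5037


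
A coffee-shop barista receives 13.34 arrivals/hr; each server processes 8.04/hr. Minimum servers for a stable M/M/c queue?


Stability requires cμ > λ ⇔ c > λ/μ.
λ/μ = 13.34/8.04 = 1.6592
Minimum integer c = ⌊1.6592⌋ + 1 = 2
Check: 2·8.04 = 16.08 > 13.34, while 1·8.04 = 8.04 ≤ 13.34

Final: 2 servers


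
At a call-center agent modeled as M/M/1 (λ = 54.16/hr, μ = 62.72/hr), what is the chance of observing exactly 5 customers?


ρ = 54.16/62.72 = 0.8635
P_n = (1−ρ)·ρ^n = (1 − 0.8635)·0.8635^5 = 0.1365·0.480135 = 0.065529

Final: 0.065529


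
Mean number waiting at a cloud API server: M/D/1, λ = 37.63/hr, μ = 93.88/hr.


ρ = 37.63/93.88 = 0.4008
M/D/1: Lq = ρ²/(2(1−ρ)) = 0.1607/(2·0.5992) = 0.13407

Final: 0.13407


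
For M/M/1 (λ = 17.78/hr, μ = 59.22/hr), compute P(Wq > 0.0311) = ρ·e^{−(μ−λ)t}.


ρ = 17.78/59.22 = 0.3002
P(Wq > t) = ρ·e^{−(μ−λ)t} = 0.3002·e^{−1.2888}
= 0.3002·0.275606 = 0.082747

Final: 0.082747


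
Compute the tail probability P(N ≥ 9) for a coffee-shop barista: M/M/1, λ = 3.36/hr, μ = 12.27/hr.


ρ = 3.36/12.27 = 0.2738
P(N ≥ n) = ρ^n = 0.2738^9 = 0.000008659

Final: 0.000008659


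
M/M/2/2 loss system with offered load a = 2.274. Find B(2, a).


B(c,a) = (a^c/c!) / Σ_{k=0}^{c} a^k/k!
a^2/2! = 2.585538
Σ terms (k=0..2): 1.00000 + 2.27400 + 2.58554 = 5.859538
B = 2.585538/5.859538 = 0.441253

Final: 0.441253


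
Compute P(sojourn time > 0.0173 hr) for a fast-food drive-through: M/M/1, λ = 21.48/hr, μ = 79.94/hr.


W ~ Exponential(μ−λ) for M/M/1.
μ − λ = 79.94 − 21.48 = 58.4600
P(W > t) = e^{−(μ−λ)t} = e^{−1.0114} = 0.363725

Final: 0.363725


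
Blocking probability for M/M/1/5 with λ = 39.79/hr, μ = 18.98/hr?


ρ = λ/μ = 39.79/18.98 = 2.0964
P_K = (1−ρ)ρ^K/(1−ρ^(K+1)) = (-1.0964·40.493811)/(1 − 84.891926)
= -44.398115/-83.891926 = 0.529230

Final: 0.529230


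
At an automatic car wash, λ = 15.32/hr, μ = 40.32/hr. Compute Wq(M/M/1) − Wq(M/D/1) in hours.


ρ = 15.32/40.32 = 0.3800
Wq(M/M/1) = ρ/(μ−λ) = 0.3800/25.00 = 0.01520 hr
Wq(M/D/1) = ρ/(2(μ−λ)) = 0.007599 hr
Savings = 0.01520 − 0.007599 = 0.007599 hr

Final: 0.007599 hr


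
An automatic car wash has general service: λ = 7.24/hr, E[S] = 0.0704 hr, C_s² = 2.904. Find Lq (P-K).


ρ = λ·E[S] = 7.24·0.0704 = 0.5097
Lq = ρ²(1+C_s²)/(2(1−ρ)) = 0.2598·(1+2.904)/(2·0.4903)
= 0.2598·3.9040/0.9806 = 1.03428

Final: 1.03428


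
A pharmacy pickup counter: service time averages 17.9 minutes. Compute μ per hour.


μ = 1/(service time) in consistent units.
1 hour = 60 min, so μ = 60/17.9 = 3.3520 per hour

Final: 3.3520 /hr


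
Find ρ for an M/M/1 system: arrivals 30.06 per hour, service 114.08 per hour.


ρ = λ/μ = 30.06/114.08 = 0.2635

Final: 0.2635


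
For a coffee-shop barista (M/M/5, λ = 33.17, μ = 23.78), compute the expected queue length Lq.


a = λ/μ = 1.3949; ρ = a/5 = 0.2790
P₀ = 0.247599
Lq = P₀·a^c·ρ / (c!·(1−ρ)²) = 0.247599·5.28042·0.2790/(120·0.51988)
= 0.005847

Final: 0.005847


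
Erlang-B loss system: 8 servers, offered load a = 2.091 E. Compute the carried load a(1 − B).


B(8,2.091) = 0.001120 (Erlang-B)
Carried load = a(1 − B) = 2.091·(1 − 0.001120) = 2.091·0.998880 = 2.0887 E

Final: 2.0887 Erlangs


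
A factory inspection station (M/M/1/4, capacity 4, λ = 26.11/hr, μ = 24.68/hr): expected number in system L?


ρ = 26.11/24.68 = 1.0579
L = ρ[1 − (K+1)ρ^K + Kρ^(K+1)] / [(1−ρ)(1−ρ^(K+1))]
Numerator: 1.0579·(1 − 5·1.252699 + 4·1.325283) = 0.039815
Denominator: (-0.05794)·(-0.325283) = 0.018847
L = 0.039815/0.018847 = 2.1125

Final: 2.1125


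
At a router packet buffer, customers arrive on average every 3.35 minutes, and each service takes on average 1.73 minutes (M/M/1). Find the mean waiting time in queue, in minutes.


λ = 60/3.35 = 17.9104 /hr
μ = 60/1.73 = 34.6821 /hr
ρ = λ/μ = 17.9104/34.6821 = 0.5164
Wq = ρ/(μ−λ) = 0.5164/(34.6821−17.9104) = 0.03079 hr
In minutes: 0.03079·60 = 1.847 min

Final: 1.847 min


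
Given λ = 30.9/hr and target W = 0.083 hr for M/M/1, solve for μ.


W = 1/(μ−λ) ⇒ μ − λ = 1/W = 1/0.083 = 12.0482
μ = λ + 1/W = 30.9 + 12.0482 = 42.9482 per hr

Final: 42.9482 /hr


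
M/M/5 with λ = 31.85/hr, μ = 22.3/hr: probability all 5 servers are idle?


a = λ/μ = 31.85/22.3 = 1.4283; ρ = a/c = 0.2857
Σ_{k=0}^{4} a^k/k! (terms k=0..4) = 1.00000 + 1.42825 + 1.01995 + 0.48558 + 0.17338 = 4.10717
Tail: a^5/(5!(1−ρ)) = 5.94323/(120·0.7143) = 0.06933
P₀ = 1/(4.10717 + 0.06933) = 1/4.17650 = 0.239435

Final: 0.239435


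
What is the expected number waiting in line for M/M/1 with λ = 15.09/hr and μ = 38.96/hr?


ρ = 15.09/38.96 = 0.3873
Lq = ρ²/(1−ρ) = 0.1500/0.6127 = 0.2449

Final: 0.2449


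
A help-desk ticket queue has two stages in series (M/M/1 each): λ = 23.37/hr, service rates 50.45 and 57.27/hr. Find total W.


Each node sees arrival rate λ = 23.37/hr (tandem ⇒ throughput preserved).
W₁ = 1/(μ₁−λ) = 1/(50.45−23.37) = 0.03693 hr
W₂ = 1/(μ₂−λ) = 1/(57.27−23.37) = 0.02950 hr
W_total = W₁ + W₂ = 0.03693 + 0.02950 = 0.06643 hr

Final: 0.06643 hr


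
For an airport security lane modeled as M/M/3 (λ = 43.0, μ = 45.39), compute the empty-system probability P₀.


a = λ/μ = 43.0/45.39 = 0.9473; ρ = a/c = 0.3158
Σ_{k=0}^{2} a^k/k! (terms k=0..2) = 1.00000 + 0.94735 + 0.44873 = 2.39608
Tail: a^3/(3!(1−ρ)) = 0.85021/(6·0.6842) = 0.20710
P₀ = 1/(2.39608 + 0.20710) = 1/2.60318 = 0.384146

Final: 0.384146


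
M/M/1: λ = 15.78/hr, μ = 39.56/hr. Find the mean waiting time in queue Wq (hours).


ρ = 15.78/39.56 = 0.3989
Wq = ρ/(μ−λ) = 0.3989/(39.56 − 15.78) = 0.3989/23.78 = 0.01677 hr

Final: 0.01677 hr


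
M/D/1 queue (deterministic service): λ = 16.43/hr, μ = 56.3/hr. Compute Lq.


ρ = 16.43/56.3 = 0.2918
M/D/1: Lq = ρ²/(2(1−ρ)) = 0.08516/(2·0.7082) = 0.06013

Final: 0.06013


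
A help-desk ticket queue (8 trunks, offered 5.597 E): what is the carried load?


B(8,5.597) = 0.099993 (Erlang-B)
Carried load = a(1 − B) = 5.597·(1 − 0.099993) = 5.597·0.900007 = 5.0373 E

Final: 5.0373 Erlangs


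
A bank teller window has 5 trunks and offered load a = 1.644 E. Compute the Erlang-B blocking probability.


B(c,a) = (a^c/c!) / Σ_{k=0}^{c} a^k/k!
a^5/5! = 0.100076
Σ terms (k=0..5): 1.00000 + 1.64400 + 1.35137 + 0.74055 + 0.30437 + 0.10008 = 5.140359
B = 0.100076/5.140359 = 0.019469

Final: 0.019469


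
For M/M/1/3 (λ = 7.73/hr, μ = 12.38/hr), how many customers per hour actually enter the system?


ρ = 0.6244; P_K = (1−ρ)ρ^3/(1−ρ^4) = 0.107823
λ_eff = λ(1 − P_K) = 7.73·(1 − 0.107823) = 7.73·0.892177 = 6.8965 /hr

Final: 6.8965 /hr


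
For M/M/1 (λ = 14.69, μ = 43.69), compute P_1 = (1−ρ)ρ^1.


ρ = 14.69/43.69 = 0.3362
P_n = (1−ρ)·ρ^n = (1 − 0.3362)·0.3362^1 = 0.6638·0.336233 = 0.223180

Final: 0.223180


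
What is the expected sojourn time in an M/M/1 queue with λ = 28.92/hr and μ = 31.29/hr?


W = 1/(μ−λ) = 1/(31.29 − 28.92) = 1/2.37 = 0.4219 hr

Final: 0.4219 hr


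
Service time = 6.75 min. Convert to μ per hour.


μ = 1/(service time) in consistent units.
1 hour = 60 min, so μ = 60/6.75 = 8.8889 per hour

Final: 8.8889 /hr


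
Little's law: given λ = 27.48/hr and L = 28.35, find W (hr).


W = L/λ = 28.35/27.48 = 1.0317 hr

Final: 1.0317 hr


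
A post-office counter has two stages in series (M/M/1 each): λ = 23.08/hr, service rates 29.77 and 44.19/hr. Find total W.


Each node sees arrival rate λ = 23.08/hr (tandem ⇒ throughput preserved).
W₁ = 1/(μ₁−λ) = 1/(29.77−23.08) = 0.14948 hr
W₂ = 1/(μ₂−λ) = 1/(44.19−23.08) = 0.04737 hr
W_total = W₁ + W₂ = 0.14948 + 0.04737 = 0.19685 hr

Final: 0.19685 hr


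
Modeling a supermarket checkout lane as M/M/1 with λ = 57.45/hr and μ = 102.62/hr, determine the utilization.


ρ = λ/μ = 57.45/102.62 = 0.5598

Final: 0.5598


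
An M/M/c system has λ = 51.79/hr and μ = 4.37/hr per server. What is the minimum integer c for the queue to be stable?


Stability requires cμ > λ ⇔ c > λ/μ.
λ/μ = 51.79/4.37 = 11.8513
Minimum integer c = ⌊11.8513⌋ + 1 = 12
Check: 12·4.37 = 52.44 > 51.79, while 11·4.37 = 48.07 ≤ 51.79

Final: 12 servers


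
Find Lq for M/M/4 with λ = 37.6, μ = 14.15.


a = λ/μ = 2.6572; ρ = a/4 = 0.6643
P₀ = 0.060594
Lq = P₀·a^c·ρ / (c!·(1−ρ)²) = 0.060594·49.85694·0.6643/(24·0.11269)
= 0.74207

Final: 0.74207


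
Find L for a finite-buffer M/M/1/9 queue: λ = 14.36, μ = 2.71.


ρ = 14.36/2.71 = 5.2989
L = ρ[1 − (K+1)ρ^K + Kρ^(K+1)] / [(1−ρ)(1−ρ^(K+1))]
Numerator: 5.2989·(1 − 10·3293565.776770 + 9·17452252.603107) = 657776049.904542
Denominator: (-4.2989)·(-17452251.603107) = 75025362.057635
L = 657776049.904542/75025362.057635 = 8.7674

Final: 8.7674


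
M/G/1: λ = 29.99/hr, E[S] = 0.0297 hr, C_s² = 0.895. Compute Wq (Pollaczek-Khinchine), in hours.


ρ = λ·E[S] = 29.99·0.0297 = 0.8907
E[S²] = E[S]²(1+C_s²) = 0.0297²·(1+0.895) = 0.001672
Wq = λ·E[S²]/(2(1−ρ)) = 29.99·0.001672/(2·0.1093) = 0.22933 hr

Final: 0.22933 hr


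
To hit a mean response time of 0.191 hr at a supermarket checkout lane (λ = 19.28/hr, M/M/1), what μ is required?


W = 1/(μ−λ) ⇒ μ − λ = 1/W = 1/0.191 = 5.2356
μ = λ + 1/W = 19.28 + 5.2356 = 24.5156 per hr

Final: 24.5156 /hr


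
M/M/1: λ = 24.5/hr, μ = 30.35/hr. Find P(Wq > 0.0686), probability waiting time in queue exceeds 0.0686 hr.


ρ = 24.5/30.35 = 0.8072
P(Wq > t) = ρ·e^{−(μ−λ)t} = 0.8072·e^{−0.4013}
= 0.8072·0.669443 = 0.540407

Final: 0.540407


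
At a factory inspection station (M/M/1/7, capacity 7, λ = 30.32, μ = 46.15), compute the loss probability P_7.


ρ = λ/μ = 30.32/46.15 = 0.6570
P_K = (1−ρ)ρ^K/(1−ρ^(K+1)) = (0.3430·0.052833)/(1 − 0.034710)
= 0.018122/0.965290 = 0.018774

Final: 0.018774


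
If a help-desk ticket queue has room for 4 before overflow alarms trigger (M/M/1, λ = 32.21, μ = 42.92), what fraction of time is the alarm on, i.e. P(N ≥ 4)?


ρ = 32.21/42.92 = 0.7505
P(N ≥ n) = ρ^n = 0.7505^4 = 0.317193

Final: 0.317193


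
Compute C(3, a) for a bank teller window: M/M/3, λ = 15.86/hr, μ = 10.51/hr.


a = λ/μ = 1.5090; ρ = a/3 = 0.5030
P₀ = 0.208331 (from M/M/c formula)
C(c,a) = [a^c/(c!(1−ρ))]·P₀ = [3.43638/(6·0.4970)]·0.208331
= 1.15240·0.208331 = 0.240082

Final: 0.240082


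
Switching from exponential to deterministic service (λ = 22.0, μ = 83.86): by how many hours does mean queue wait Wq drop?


ρ = 22.0/83.86 = 0.2623
Wq(M/M/1) = ρ/(μ−λ) = 0.2623/61.86 = 0.004241 hr
Wq(M/D/1) = ρ/(2(μ−λ)) = 0.002120 hr
Savings = 0.004241 − 0.002120 = 0.002120 hr

Final: 0.002120 hr


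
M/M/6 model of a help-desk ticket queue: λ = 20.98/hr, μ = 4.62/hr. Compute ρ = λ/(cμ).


ρ = λ/(cμ) = 20.98/(6·4.62) = 20.98/27.72 = 0.7569

Final: 0.7569


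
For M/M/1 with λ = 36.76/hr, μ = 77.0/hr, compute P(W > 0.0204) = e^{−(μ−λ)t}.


W ~ Exponential(μ−λ) for M/M/1.
μ − λ = 77.0 − 36.76 = 40.2400
P(W > t) = e^{−(μ−λ)t} = e^{−0.8209} = 0.440037

Final: 0.440037


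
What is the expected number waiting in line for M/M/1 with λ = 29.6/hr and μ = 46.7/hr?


ρ = 29.6/46.7 = 0.6338
Lq = ρ²/(1−ρ) = 0.4017/0.3662 = 1.0972

Final: 1.0972


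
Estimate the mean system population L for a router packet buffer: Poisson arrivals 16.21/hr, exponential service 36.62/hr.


ρ = λ/μ = 16.21/36.62 = 0.4427
L = ρ/(1−ρ) = 0.4427/(1 − 0.4427) = 0.4427/0.5573 = 0.7942

Final: 0.7942


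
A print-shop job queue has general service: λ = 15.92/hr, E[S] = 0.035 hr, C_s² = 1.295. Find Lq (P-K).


ρ = λ·E[S] = 15.92·0.035 = 0.5572
Lq = ρ²(1+C_s²)/(2(1−ρ)) = 0.3105·(1+1.295)/(2·0.4428)
= 0.3105·2.2950/0.8856 = 0.80458

Final: 0.80458


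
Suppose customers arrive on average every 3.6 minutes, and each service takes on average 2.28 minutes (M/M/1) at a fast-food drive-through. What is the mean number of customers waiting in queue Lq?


λ = 60/3.6 = 16.6667 /hr
μ = 60/2.28 = 26.3158 /hr
ρ = λ/μ = 16.6667/26.3158 = 0.6333
Lq = ρ²/(1−ρ) = 0.4011/0.3667 = 1.0939

Final: 1.0939


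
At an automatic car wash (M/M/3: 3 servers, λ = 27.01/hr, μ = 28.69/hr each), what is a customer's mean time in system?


a = 0.9414; ρ = 0.3138; P₀ = 0.386508
Lq = P₀·a^c·ρ/(c!(1−ρ)²) = 0.03582
Wq = Lq/λ = 0.03582/27.01 = 0.001326 hr
W = Wq + 1/μ = 0.001326 + 0.03486 = 0.03618 hr

Final: 0.03618 hr


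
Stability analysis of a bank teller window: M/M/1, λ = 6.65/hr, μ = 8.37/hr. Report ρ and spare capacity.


Total capacity cμ = 1·8.37 = 8.37/hr
ρ = λ/(cμ) = 6.65/8.37 = 0.7945
Stable ⇔ ρ < 1: YES
Spare capacity = cμ − λ = 8.37 − 6.65 = 1.72/hr

Final: ρ = 0.7945; stable; margin = 1.72/hr


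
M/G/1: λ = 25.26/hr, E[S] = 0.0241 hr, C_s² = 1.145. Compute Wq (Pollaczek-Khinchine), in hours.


ρ = λ·E[S] = 25.26·0.0241 = 0.6088
E[S²] = E[S]²(1+C_s²) = 0.0241²·(1+1.145) = 0.001246
Wq = λ·E[S²]/(2(1−ρ)) = 25.26·0.001246/(2·0.3912) = 0.04022 hr

Final: 0.04022 hr


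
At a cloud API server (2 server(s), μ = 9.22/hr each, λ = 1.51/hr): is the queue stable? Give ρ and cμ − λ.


Total capacity cμ = 2·9.22 = 18.44/hr
ρ = λ/(cμ) = 1.51/18.44 = 0.08189
Stable ⇔ ρ < 1: YES
Spare capacity = cμ − λ = 18.44 − 1.51 = 16.93/hr

Final: ρ = 0.08189; stable; margin = 16.93/hr


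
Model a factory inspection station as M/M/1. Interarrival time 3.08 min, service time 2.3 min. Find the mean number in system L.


λ = 60/3.08 = 19.4805 /hr
μ = 60/2.3 = 26.0870 /hr
ρ = λ/μ = 19.4805/26.0870 = 0.7468
L = ρ/(1−ρ) = 0.7468/0.2532 = 2.9487

Final: 2.9487


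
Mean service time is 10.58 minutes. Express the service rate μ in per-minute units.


μ = 1/(service time) in consistent units.
1 minute = 1 min, so μ = 1/10.58 = 0.09452 per minute

Final: 0.09452 /min


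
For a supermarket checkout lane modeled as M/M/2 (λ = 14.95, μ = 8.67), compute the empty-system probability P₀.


a = λ/μ = 14.95/8.67 = 1.7243; ρ = a/c = 0.8622
Σ_{k=0}^{1} a^k/k! (terms k=0..1) = 1.00000 + 1.72434 = 2.72434
Tail: a^2/(2!(1−ρ)) = 2.97334/(2·0.1378) = 10.78612
P₀ = 1/(2.72434 + 10.78612) = 1/13.51046 = 0.074017

Final: 0.074017


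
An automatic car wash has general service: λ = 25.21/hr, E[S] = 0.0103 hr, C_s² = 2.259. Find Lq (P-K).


ρ = λ·E[S] = 25.21·0.0103 = 0.2597
Lq = ρ²(1+C_s²)/(2(1−ρ)) = 0.06742·(1+2.259)/(2·0.7403)
= 0.06742·3.2590/1.4807 = 0.14840

Final: 0.14840


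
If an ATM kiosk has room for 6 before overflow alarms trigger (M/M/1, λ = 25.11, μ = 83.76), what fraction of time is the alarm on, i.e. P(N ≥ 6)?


ρ = 25.11/83.76 = 0.2998
P(N ≥ n) = ρ^n = 0.2998^6 = 0.0007259

Final: 0.0007259


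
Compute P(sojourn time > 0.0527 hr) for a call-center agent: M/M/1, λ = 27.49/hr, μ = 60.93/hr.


W ~ Exponential(μ−λ) for M/M/1.
μ − λ = 60.93 − 27.49 = 33.4400
P(W > t) = e^{−(μ−λ)t} = e^{−1.7623} = 0.171652

Final: 0.171652


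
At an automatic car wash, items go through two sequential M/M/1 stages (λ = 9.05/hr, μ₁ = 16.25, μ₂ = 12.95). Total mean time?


Each node sees arrival rate λ = 9.05/hr (tandem ⇒ throughput preserved).
W₁ = 1/(μ₁−λ) = 1/(16.25−9.05) = 0.13889 hr
W₂ = 1/(μ₂−λ) = 1/(12.95−9.05) = 0.25641 hr
W_total = W₁ + W₂ = 0.13889 + 0.25641 = 0.39530 hr

Final: 0.39530 hr


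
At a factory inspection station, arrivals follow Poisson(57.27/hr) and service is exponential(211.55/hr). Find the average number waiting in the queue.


ρ = 57.27/211.55 = 0.2707
Lq = ρ²/(1−ρ) = 0.07329/0.7293 = 0.1005

Final: 0.1005


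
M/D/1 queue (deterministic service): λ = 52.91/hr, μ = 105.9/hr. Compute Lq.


ρ = 52.91/105.9 = 0.4996
M/D/1: Lq = ρ²/(2(1−ρ)) = 0.2496/(2·0.5004) = 0.24943

Final: 0.24943


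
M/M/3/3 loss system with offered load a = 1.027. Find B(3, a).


B(c,a) = (a^c/c!) / Σ_{k=0}^{c} a^k/k!
a^3/3! = 0.180534
Σ terms (k=0..3): 1.00000 + 1.02700 + 0.52736 + 0.18053 = 2.734899
B = 0.180534/2.734899 = 0.066011

Final: 0.066011


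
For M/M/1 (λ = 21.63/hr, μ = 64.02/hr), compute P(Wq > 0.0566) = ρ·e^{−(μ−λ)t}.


ρ = 21.63/64.02 = 0.3379
P(Wq > t) = ρ·e^{−(μ−λ)t} = 0.3379·e^{−2.3993}
= 0.3379·0.090784 = 0.030673

Final: 0.030673


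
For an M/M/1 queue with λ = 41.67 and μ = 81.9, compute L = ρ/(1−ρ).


ρ = λ/μ = 41.67/81.9 = 0.5088
L = ρ/(1−ρ) = 0.5088/(1 − 0.5088) = 0.5088/0.4912 = 1.0358

Final: 1.0358


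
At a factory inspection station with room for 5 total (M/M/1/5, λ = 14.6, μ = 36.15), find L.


ρ = 14.6/36.15 = 0.4039
L = ρ[1 − (K+1)ρ^K + Kρ^(K+1)] / [(1−ρ)(1−ρ^(K+1))]
Numerator: 0.4039·(1 − 6·0.010745 + 5·0.004340) = 0.386598
Denominator: (0.5961)·(0.995660) = 0.593540
L = 0.386598/0.593540 = 0.6513

Final: 0.6513


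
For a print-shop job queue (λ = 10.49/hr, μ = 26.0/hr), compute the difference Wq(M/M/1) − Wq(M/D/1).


ρ = 10.49/26.0 = 0.4035
Wq(M/M/1) = ρ/(μ−λ) = 0.4035/15.51 = 0.02601 hr
Wq(M/D/1) = ρ/(2(μ−λ)) = 0.01301 hr
Savings = 0.02601 − 0.01301 = 0.01301 hr

Final: 0.01301 hr


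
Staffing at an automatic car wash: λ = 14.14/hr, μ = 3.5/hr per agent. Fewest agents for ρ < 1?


Stability requires cμ > λ ⇔ c > λ/μ.
λ/μ = 14.14/3.5 = 4.0400
Minimum integer c = ⌊4.0400⌋ + 1 = 5
Check: 5·3.5 = 17.50 > 14.14, while 4·3.5 = 14.00 ≤ 14.14

Final: 5 servers


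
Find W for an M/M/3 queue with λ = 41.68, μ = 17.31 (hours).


a = 2.4079; ρ = 0.8026; P₀ = 0.055265
Lq = P₀·a^c·ρ/(c!(1−ρ)²) = 2.64905
Wq = Lq/λ = 2.64905/41.68 = 0.06356 hr
W = Wq + 1/μ = 0.06356 + 0.05777 = 0.12133 hr

Final: 0.12133 hr


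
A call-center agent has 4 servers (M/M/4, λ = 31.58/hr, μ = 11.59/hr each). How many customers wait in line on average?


a = λ/μ = 2.7248; ρ = a/4 = 0.6812
P₀ = 0.055517
Lq = P₀·a^c·ρ / (c!·(1−ρ)²) = 0.055517·55.12070·0.6812/(24·0.10164)
= 0.85455

Final: 0.85455


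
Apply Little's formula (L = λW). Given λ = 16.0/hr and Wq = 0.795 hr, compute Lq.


Lq = λWq = 16.0·0.795 = 12.7200

Final: 12.7200


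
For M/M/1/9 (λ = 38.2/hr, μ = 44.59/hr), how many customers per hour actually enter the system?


ρ = 0.8567; P_K = (1−ρ)ρ^9/(1−ρ^10) = 0.045257
λ_eff = λ(1 − P_K) = 38.2·(1 − 0.045257) = 38.2·0.954743 = 36.4712 /hr

Final: 36.4712 /hr


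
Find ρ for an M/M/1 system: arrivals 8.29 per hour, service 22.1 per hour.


ρ = λ/μ = 8.29/22.1 = 0.3751

Final: 0.3751


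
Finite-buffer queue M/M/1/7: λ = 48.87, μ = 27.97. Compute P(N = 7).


ρ = λ/μ = 48.87/27.97 = 1.7472
P_K = (1−ρ)ρ^K/(1−ρ^(K+1)) = (-0.7472·49.710612)/(1 − 86.855831)
= -37.145219/-85.855831 = 0.432646

Final: 0.432646


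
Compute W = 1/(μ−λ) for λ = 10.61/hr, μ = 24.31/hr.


W = 1/(μ−λ) = 1/(24.31 − 10.61) = 1/13.70 = 0.07299 hr

Final: 0.07299 hr


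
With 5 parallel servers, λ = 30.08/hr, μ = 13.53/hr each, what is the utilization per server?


ρ = λ/(cμ) = 30.08/(5·13.53) = 30.08/67.65 = 0.4446

Final: 0.4446


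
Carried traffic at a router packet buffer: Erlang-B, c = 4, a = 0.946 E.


B(4,0.946) = 0.012995 (Erlang-B)
Carried load = a(1 − B) = 0.946·(1 − 0.012995) = 0.946·0.987005 = 0.9337 E

Final: 0.9337 Erlangs


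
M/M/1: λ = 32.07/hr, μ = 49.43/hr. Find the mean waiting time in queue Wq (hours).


ρ = 32.07/49.43 = 0.6488
Wq = ρ/(μ−λ) = 0.6488/(49.43 − 32.07) = 0.6488/17.36 = 0.03737 hr

Final: 0.03737 hr


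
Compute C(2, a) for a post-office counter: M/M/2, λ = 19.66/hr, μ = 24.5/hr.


a = λ/μ = 0.8024; ρ = a/2 = 0.4012
P₀ = 0.427323 (from M/M/c formula)
C(c,a) = [a^c/(c!(1−ρ))]·P₀ = [0.64392/(2·0.5988)]·0.427323
= 0.53770·0.427323 = 0.229772

Final: 0.229772


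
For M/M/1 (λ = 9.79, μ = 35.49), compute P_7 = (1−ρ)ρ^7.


ρ = 9.79/35.49 = 0.2759
P_n = (1−ρ)·ρ^n = (1 − 0.2759)·0.2759^7 = 0.7241·0.0001215 = 0.00008802

Final: 0.00008802


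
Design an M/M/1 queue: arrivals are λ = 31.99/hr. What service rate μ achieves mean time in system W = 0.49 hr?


W = 1/(μ−λ) ⇒ μ − λ = 1/W = 1/0.49 = 2.0408
μ = λ + 1/W = 31.99 + 2.0408 = 34.0308 per hr

Final: 34.0308 /hr


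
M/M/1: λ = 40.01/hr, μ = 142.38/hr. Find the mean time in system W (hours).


W = 1/(μ−λ) = 1/(142.38 − 40.01) = 1/102.37 = 0.009768 hr

Final: 0.009768 hr


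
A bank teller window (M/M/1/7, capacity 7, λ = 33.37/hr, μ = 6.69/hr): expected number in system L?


ρ = 33.37/6.69 = 4.9880
L = ρ[1 − (K+1)ρ^K + Kρ^(K+1)] / [(1−ρ)(1−ρ^(K+1))]
Numerator: 4.9880·(1 − 8·76826.424607 + 7·383213.421396) = 10314689.710129
Denominator: (-3.9880)·(-383212.421396) = 1528267.175313
L = 10314689.710129/1528267.175313 = 6.7493

Final: 6.7493


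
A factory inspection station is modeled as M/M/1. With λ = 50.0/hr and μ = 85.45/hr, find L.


ρ = λ/μ = 50.0/85.45 = 0.5851
L = ρ/(1−ρ) = 0.5851/(1 − 0.5851) = 0.5851/0.4149 = 1.4104

Final: 1.4104


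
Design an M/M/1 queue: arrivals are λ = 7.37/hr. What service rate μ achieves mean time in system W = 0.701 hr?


W = 1/(μ−λ) ⇒ μ − λ = 1/W = 1/0.701 = 1.4265
μ = λ + 1/W = 7.37 + 1.4265 = 8.7965 per hr

Final: 8.7965 /hr


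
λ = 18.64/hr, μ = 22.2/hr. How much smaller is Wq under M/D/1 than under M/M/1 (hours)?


ρ = 18.64/22.2 = 0.8396
Wq(M/M/1) = ρ/(μ−λ) = 0.8396/3.56 = 0.23585 hr
Wq(M/D/1) = ρ/(2(μ−λ)) = 0.11793 hr
Savings = 0.23585 − 0.11793 = 0.11793 hr

Final: 0.11793 hr


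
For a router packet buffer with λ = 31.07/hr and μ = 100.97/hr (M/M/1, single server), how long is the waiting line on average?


ρ = 31.07/100.97 = 0.3077
Lq = ρ²/(1−ρ) = 0.09469/0.6923 = 0.1368

Final: 0.1368


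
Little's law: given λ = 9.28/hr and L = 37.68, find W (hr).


W = L/λ = 37.68/9.28 = 4.0603 hr

Final: 4.0603 hr


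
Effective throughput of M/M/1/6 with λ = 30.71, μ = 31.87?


ρ = 0.9636; P_K = (1−ρ)ρ^6/(1−ρ^7) = 0.127468
λ_eff = λ(1 − P_K) = 30.71·(1 − 0.127468) = 30.71·0.872532 = 26.7955 /hr

Final: 26.7955 /hr


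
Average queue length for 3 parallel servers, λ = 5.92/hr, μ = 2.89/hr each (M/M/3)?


a = λ/μ = 2.0484; ρ = a/3 = 0.6828
P₀ = 0.103487
Lq = P₀·a^c·ρ / (c!·(1−ρ)²) = 0.103487·8.59551·0.6828/(6·0.10061)
= 1.00619

Final: 1.00619


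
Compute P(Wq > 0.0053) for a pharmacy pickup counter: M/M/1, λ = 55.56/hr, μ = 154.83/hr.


ρ = 55.56/154.83 = 0.3588
P(Wq > t) = ρ·e^{−(μ−λ)t} = 0.3588·e^{−0.5261}
= 0.3588·0.590887 = 0.212037

Final: 0.212037


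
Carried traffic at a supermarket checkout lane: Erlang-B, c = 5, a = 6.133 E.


B(5,6.133) = 0.369587 (Erlang-B)
Carried load = a(1 − B) = 6.133·(1 − 0.369587) = 6.133·0.630413 = 3.8663 E

Final: 3.8663 Erlangs


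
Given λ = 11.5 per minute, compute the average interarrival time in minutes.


Mean interarrival time = 1/λ = 1/11.5 minute = 0.08696 minute
In minutes: 0.08696 × 1 = 0.08696 min

Final: 0.08696 min


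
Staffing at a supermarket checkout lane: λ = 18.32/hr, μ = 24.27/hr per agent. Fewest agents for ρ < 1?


Stability requires cμ > λ ⇔ c > λ/μ.
λ/μ = 18.32/24.27 = 0.7548
Minimum integer c = ⌊0.7548⌋ + 1 = 1
Check: 1·24.27 = 24.27 > 18.32, while 0·24.27 = 0.00 ≤ 18.32

Final: 1 servers


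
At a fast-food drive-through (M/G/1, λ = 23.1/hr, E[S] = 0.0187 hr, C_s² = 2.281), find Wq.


ρ = λ·E[S] = 23.1·0.0187 = 0.4320
E[S²] = E[S]²(1+C_s²) = 0.0187²·(1+2.281) = 0.001147
Wq = λ·E[S²]/(2(1−ρ)) = 23.1·0.001147/(2·0.5680) = 0.02333 hr

Final: 0.02333 hr


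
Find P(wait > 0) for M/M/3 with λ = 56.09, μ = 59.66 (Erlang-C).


a = λ/μ = 0.9402; ρ = a/3 = 0.3134
P₀ = 0.387022 (from M/M/c formula)
C(c,a) = [a^c/(c!(1−ρ))]·P₀ = [0.83101/(6·0.6866)]·0.387022
= 0.20172·0.387022 = 0.078069

Final: 0.078069


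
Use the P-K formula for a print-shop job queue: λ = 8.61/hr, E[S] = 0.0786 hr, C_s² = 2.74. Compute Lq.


ρ = λ·E[S] = 8.61·0.0786 = 0.6767
Lq = ρ²(1+C_s²)/(2(1−ρ)) = 0.4580·(1+2.74)/(2·0.3233)
= 0.4580·3.7400/0.6465 = 2.64941

Final: 2.64941


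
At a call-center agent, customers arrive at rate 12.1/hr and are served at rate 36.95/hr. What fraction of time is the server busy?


ρ = λ/μ = 12.1/36.95 = 0.3275

Final: 0.3275


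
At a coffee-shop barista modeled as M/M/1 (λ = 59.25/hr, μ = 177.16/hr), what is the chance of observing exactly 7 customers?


ρ = 59.25/177.16 = 0.3344
P_n = (1−ρ)·ρ^n = (1 − 0.3344)·0.3344^7 = 0.6656·0.0004680 = 0.0003115

Final: 0.0003115


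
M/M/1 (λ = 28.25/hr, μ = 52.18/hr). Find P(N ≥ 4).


ρ = 28.25/52.18 = 0.5414
P(N ≥ n) = ρ^n = 0.5414^4 = 0.085913

Final: 0.085913


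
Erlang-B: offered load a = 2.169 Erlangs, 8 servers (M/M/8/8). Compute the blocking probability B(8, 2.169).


B(c,a) = (a^c/c!) / Σ_{k=0}^{c} a^k/k!
a^8/8! = 0.012149
Σ terms (k=0..8): 1.00000 + 2.16900 + 2.35228 + 1.70070 + 0.92220 + 0.40005 + 0.14462 + 0.04481 + 0.01215 = 8.745815
B = 0.012149/8.745815 = 0.001389

Final: 0.001389


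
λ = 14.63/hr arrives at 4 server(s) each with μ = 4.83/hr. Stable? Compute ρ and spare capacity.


Total capacity cμ = 4·4.83 = 19.32/hr
ρ = λ/(cμ) = 14.63/19.32 = 0.7572
Stable ⇔ ρ < 1: YES
Spare capacity = cμ − λ = 19.32 − 14.63 = 4.69/hr

Final: ρ = 0.7572; stable; margin = 4.69/hr


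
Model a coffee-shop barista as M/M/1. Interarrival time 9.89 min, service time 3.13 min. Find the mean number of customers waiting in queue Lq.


λ = 60/9.89 = 6.0667 /hr
μ = 60/3.13 = 19.1693 /hr
ρ = λ/μ = 6.0667/19.1693 = 0.3165
Lq = ρ²/(1−ρ) = 0.1002/0.6835 = 0.1465

Final: 0.1465


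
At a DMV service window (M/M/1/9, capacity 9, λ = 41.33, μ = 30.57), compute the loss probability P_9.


ρ = λ/μ = 41.33/30.57 = 1.3520
P_K = (1−ρ)ρ^K/(1−ρ^(K+1)) = (-0.3520·15.091406)/(1 − 20.403265)
= -5.311859/-19.403265 = 0.273761

Final: 0.273761


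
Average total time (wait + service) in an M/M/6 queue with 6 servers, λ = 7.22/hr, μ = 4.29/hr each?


a = 1.6830; ρ = 0.2805; P₀ = 0.185723
Lq = P₀·a^c·ρ/(c!(1−ρ)²) = 0.003176
Wq = Lq/λ = 0.003176/7.22 = 0.0004399 hr
W = Wq + 1/μ = 0.0004399 + 0.23310 = 0.23354 hr

Final: 0.23354 hr


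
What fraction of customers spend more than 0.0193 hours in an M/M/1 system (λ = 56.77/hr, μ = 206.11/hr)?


W ~ Exponential(μ−λ) for M/M/1.
μ − λ = 206.11 − 56.77 = 149.3400
P(W > t) = e^{−(μ−λ)t} = e^{−2.8823} = 0.056008

Final: 0.056008


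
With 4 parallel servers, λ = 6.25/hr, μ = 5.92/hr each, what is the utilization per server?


ρ = λ/(cμ) = 6.25/(4·5.92) = 6.25/23.68 = 0.2639

Final: 0.2639


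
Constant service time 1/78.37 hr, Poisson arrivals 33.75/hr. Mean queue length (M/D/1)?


ρ = 33.75/78.37 = 0.4306
M/D/1: Lq = ρ²/(2(1−ρ)) = 0.1855/(2·0.5694) = 0.16287

Final: 0.16287


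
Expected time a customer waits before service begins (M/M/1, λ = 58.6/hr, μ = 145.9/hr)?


ρ = 58.6/145.9 = 0.4016
Wq = ρ/(μ−λ) = 0.4016/(145.9 − 58.6) = 0.4016/87.30 = 0.004601 hr

Final: 0.004601 hr


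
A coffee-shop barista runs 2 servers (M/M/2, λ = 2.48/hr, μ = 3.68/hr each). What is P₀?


a = λ/μ = 2.48/3.68 = 0.6739; ρ = a/c = 0.3370
Σ_{k=0}^{1} a^k/k! (terms k=0..1) = 1.00000 + 0.67391 = 1.67391
Tail: a^2/(2!(1−ρ)) = 0.45416/(2·0.6630) = 0.34248
P₀ = 1/(1.67391 + 0.34248) = 1/2.01639 = 0.495935

Final: 0.495935


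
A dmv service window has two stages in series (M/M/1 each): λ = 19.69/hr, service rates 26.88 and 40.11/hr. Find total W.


Each node sees arrival rate λ = 19.69/hr (tandem ⇒ throughput preserved).
W₁ = 1/(μ₁−λ) = 1/(26.88−19.69) = 0.13908 hr
W₂ = 1/(μ₂−λ) = 1/(40.11−19.69) = 0.04897 hr
W_total = W₁ + W₂ = 0.13908 + 0.04897 = 0.18805 hr

Final: 0.18805 hr


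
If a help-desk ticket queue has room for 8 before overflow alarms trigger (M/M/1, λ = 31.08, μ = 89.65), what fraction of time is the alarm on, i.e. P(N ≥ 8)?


ρ = 31.08/89.65 = 0.3467
P(N ≥ n) = ρ^n = 0.3467^8 = 0.0002087

Final: 0.0002087


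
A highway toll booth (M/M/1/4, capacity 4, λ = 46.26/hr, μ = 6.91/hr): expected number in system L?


ρ = 46.26/6.91 = 6.6946
L = ρ[1 − (K+1)ρ^K + Kρ^(K+1)] / [(1−ρ)(1−ρ^(K+1))]
Numerator: 6.6946·(1 − 5·2008.678006 + 4·13447.387055) = 292871.713146
Denominator: (-5.6946)·(-13446.387055) = 76572.406743
L = 292871.713146/76572.406743 = 3.8248

Final: 3.8248


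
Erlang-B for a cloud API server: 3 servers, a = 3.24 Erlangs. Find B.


B(c,a) = (a^c/c!) / Σ_{k=0}^{c} a^k/k!
a^3/3! = 5.668704
Σ terms (k=0..3): 1.00000 + 3.24000 + 5.24880 + 5.66870 = 15.157504
B = 5.668704/15.157504 = 0.373987

Final: 0.373987


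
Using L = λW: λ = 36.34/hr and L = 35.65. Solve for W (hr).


W = L/λ = 35.65/36.34 = 0.9810 hr

Final: 0.9810 hr


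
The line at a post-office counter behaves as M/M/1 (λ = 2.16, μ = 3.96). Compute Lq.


ρ = 2.16/3.96 = 0.5455
Lq = ρ²/(1−ρ) = 0.2975/0.4545 = 0.6545

Final: 0.6545


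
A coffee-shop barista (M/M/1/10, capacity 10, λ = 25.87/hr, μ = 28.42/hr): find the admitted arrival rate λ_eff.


ρ = 0.9103; P_K = (1−ρ)ρ^10/(1−ρ^11) = 0.054381
λ_eff = λ(1 − P_K) = 25.87·(1 − 0.054381) = 25.87·0.945619 = 24.4632 /hr

Final: 24.4632 /hr


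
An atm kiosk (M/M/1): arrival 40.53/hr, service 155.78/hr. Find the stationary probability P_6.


ρ = 40.53/155.78 = 0.2602
P_n = (1−ρ)·ρ^n = (1 − 0.2602)·0.2602^6 = 0.7398·0.0003102 = 0.0002295

Final: 0.0002295


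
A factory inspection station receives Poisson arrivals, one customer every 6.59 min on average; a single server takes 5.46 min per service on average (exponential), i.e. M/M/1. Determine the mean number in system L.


λ = 60/6.59 = 9.1047 /hr
μ = 60/5.46 = 10.9890 /hr
ρ = λ/μ = 9.1047/10.9890 = 0.8285
L = ρ/(1−ρ) = 0.8285/0.1715 = 4.8319

Final: 4.8319


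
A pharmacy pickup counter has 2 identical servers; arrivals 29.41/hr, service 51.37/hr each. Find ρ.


ρ = λ/(cμ) = 29.41/(2·51.37) = 29.41/102.74 = 0.2863

Final: 0.2863


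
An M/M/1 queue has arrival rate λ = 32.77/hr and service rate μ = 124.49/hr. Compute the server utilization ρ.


ρ = λ/μ = 32.77/124.49 = 0.2632

Final: 0.2632


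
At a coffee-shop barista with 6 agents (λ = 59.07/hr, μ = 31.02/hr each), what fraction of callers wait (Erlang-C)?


a = λ/μ = 1.9043; ρ = a/6 = 0.3174
P₀ = 0.148770 (from M/M/c formula)
C(c,a) = [a^c/(c!(1−ρ))]·P₀ = [47.68163/(720·0.6826)]·0.148770
= 0.09701·0.148770 = 0.014433

Final: 0.014433


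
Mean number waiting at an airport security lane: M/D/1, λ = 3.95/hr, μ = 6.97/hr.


ρ = 3.95/6.97 = 0.5667
M/D/1: Lq = ρ²/(2(1−ρ)) = 0.3212/(2·0.4333) = 0.37062

Final: 0.37062


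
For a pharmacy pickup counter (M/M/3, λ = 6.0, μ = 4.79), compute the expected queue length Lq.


a = λ/μ = 1.2526; ρ = a/3 = 0.4175
P₀ = 0.277816
Lq = P₀·a^c·ρ / (c!·(1−ρ)²) = 0.277816·1.96538·0.4175/(6·0.33926)
= 0.11200

Final: 0.11200


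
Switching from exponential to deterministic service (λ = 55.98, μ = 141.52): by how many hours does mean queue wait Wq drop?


ρ = 55.98/141.52 = 0.3956
Wq(M/M/1) = ρ/(μ−λ) = 0.3956/85.54 = 0.004624 hr
Wq(M/D/1) = ρ/(2(μ−λ)) = 0.002312 hr
Savings = 0.004624 − 0.002312 = 0.002312 hr

Final: 0.002312 hr


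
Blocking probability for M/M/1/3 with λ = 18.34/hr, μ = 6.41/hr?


ρ = λ/μ = 18.34/6.41 = 2.8612
P_K = (1−ρ)ρ^K/(1−ρ^(K+1)) = (-1.8612·23.421996)/(1 − 67.013948)
= -43.591952/-66.013948 = 0.660345

Final: 0.660345


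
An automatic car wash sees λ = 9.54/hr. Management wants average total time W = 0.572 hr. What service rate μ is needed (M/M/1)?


W = 1/(μ−λ) ⇒ μ − λ = 1/W = 1/0.572 = 1.7483
μ = λ + 1/W = 9.54 + 1.7483 = 11.2883 per hr

Final: 11.2883 /hr


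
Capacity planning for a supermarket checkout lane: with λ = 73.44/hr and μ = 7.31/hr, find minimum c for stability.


Stability requires cμ > λ ⇔ c > λ/μ.
λ/μ = 73.44/7.31 = 10.0465
Minimum integer c = ⌊10.0465⌋ + 1 = 11
Check: 11·7.31 = 80.41 > 73.44, while 10·7.31 = 73.10 ≤ 73.44

Final: 11 servers


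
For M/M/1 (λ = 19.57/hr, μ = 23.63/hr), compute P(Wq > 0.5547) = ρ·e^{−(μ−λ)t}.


ρ = 19.57/23.63 = 0.8282
P(Wq > t) = ρ·e^{−(μ−λ)t} = 0.8282·e^{−2.2521}
= 0.8282·0.105180 = 0.087108

Final: 0.087108


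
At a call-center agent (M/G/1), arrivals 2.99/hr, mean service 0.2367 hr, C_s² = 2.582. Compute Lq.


ρ = λ·E[S] = 2.99·0.2367 = 0.7077
Lq = ρ²(1+C_s²)/(2(1−ρ)) = 0.5009·(1+2.582)/(2·0.2923)
= 0.5009·3.5820/0.5845 = 3.06941

Final: 3.06941


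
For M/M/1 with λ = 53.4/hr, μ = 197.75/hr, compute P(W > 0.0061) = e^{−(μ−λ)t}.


W ~ Exponential(μ−λ) for M/M/1.
μ − λ = 197.75 − 53.4 = 144.3500
P(W > t) = e^{−(μ−λ)t} = e^{−0.8805} = 0.414561

Final: 0.414561


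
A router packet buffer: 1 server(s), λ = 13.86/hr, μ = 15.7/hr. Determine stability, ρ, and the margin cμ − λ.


Total capacity cμ = 1·15.7 = 15.70/hr
ρ = λ/(cμ) = 13.86/15.70 = 0.8828
Stable ⇔ ρ < 1: YES
Spare capacity = cμ − λ = 15.70 − 13.86 = 1.84/hr

Final: ρ = 0.8828; stable; margin = 1.84/hr


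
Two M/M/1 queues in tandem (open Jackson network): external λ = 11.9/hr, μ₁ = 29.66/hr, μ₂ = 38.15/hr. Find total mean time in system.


Each node sees arrival rate λ = 11.9/hr (tandem ⇒ throughput preserved).
W₁ = 1/(μ₁−λ) = 1/(29.66−11.9) = 0.05631 hr
W₂ = 1/(μ₂−λ) = 1/(38.15−11.9) = 0.03810 hr
W_total = W₁ + W₂ = 0.05631 + 0.03810 = 0.09440 hr

Final: 0.09440 hr


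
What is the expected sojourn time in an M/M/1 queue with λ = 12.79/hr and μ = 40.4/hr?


W = 1/(μ−λ) = 1/(40.4 − 12.79) = 1/27.61 = 0.03622 hr

Final: 0.03622 hr


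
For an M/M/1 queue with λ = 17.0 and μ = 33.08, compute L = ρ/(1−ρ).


ρ = λ/μ = 17.0/33.08 = 0.5139
L = ρ/(1−ρ) = 0.5139/(1 − 0.5139) = 0.5139/0.4861 = 1.0572

Final: 1.0572


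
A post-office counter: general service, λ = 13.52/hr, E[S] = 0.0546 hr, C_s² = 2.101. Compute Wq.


ρ = λ·E[S] = 13.52·0.0546 = 0.7382
E[S²] = E[S]²(1+C_s²) = 0.0546²·(1+2.101) = 0.009245
Wq = λ·E[S²]/(2(1−ρ)) = 13.52·0.009245/(2·0.2618) = 0.23870 hr

Final: 0.23870 hr


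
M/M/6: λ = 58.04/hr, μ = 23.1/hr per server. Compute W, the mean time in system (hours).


a = 2.5126; ρ = 0.4188; P₀ = 0.080588
Lq = P₀·a^c·ρ/(c!(1−ρ)²) = 0.03490
Wq = Lq/λ = 0.03490/58.04 = 0.0006014 hr
W = Wq + 1/μ = 0.0006014 + 0.04329 = 0.04389 hr

Final: 0.04389 hr


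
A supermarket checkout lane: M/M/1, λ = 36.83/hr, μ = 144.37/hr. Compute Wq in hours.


ρ = 36.83/144.37 = 0.2551
Wq = ρ/(μ−λ) = 0.2551/(144.37 − 36.83) = 0.2551/107.54 = 0.002372 hr

Final: 0.002372 hr


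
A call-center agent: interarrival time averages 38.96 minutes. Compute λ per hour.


λ = 1/(interarrival time) in consistent units.
1 hour = 60 min, so λ = 60/38.96 = 1.5400 per hour

Final: 1.5400 /hr


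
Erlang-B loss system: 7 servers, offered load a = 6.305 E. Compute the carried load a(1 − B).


B(7,6.305) = 0.204834 (Erlang-B)
Carried load = a(1 − B) = 6.305·(1 − 0.204834) = 6.305·0.795166 = 5.0135 E

Final: 5.0135 Erlangs


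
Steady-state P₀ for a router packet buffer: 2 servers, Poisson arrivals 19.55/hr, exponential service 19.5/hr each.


a = λ/μ = 19.55/19.5 = 1.0026; ρ = a/c = 0.5013
Σ_{k=0}^{1} a^k/k! (terms k=0..1) = 1.00000 + 1.00256 = 2.00256
Tail: a^2/(2!(1−ρ)) = 1.00513/(2·0.4987) = 1.00772
P₀ = 1/(2.00256 + 1.00772) = 1/3.01028 = 0.332195

Final: 0.332195


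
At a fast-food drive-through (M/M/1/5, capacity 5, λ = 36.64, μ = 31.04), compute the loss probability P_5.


ρ = λ/μ = 36.64/31.04 = 1.1804
P_K = (1−ρ)ρ^K/(1−ρ^(K+1)) = (-0.1804·2.291758)/(1 − 2.705220)
= -0.413462/-1.705220 = 0.242468

Final: 0.242468


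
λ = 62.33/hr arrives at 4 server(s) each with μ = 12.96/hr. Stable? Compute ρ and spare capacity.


Total capacity cμ = 4·12.96 = 51.84/hr
ρ = λ/(cμ) = 62.33/51.84 = 1.2024
Stable ⇔ ρ < 1: NO
Spare capacity = cμ − λ = 51.84 − 62.33 = -10.49/hr

Final: ρ = 1.2024; unstable; margin = -10.49/hr


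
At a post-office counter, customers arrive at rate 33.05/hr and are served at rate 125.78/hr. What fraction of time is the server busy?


ρ = λ/μ = 33.05/125.78 = 0.2628

Final: 0.2628


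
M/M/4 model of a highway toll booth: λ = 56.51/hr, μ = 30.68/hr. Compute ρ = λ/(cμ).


ρ = λ/(cμ) = 56.51/(4·30.68) = 56.51/122.72 = 0.4605

Final: 0.4605


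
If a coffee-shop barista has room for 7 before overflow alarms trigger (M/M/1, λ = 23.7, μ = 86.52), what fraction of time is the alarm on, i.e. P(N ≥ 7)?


ρ = 23.7/86.52 = 0.2739
P(N ≥ n) = ρ^n = 0.2739^7 = 0.0001157

Final: 0.0001157


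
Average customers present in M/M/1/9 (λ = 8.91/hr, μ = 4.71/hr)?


ρ = 8.91/4.71 = 1.8917
L = ρ[1 − (K+1)ρ^K + Kρ^(K+1)] / [(1−ρ)(1−ρ^(K+1))]
Numerator: 1.8917·(1 − 10·310.249559 + 9·586.905216) = 4125.181229
Denominator: (-0.8917)·(-585.905216) = 522.463250
L = 4125.181229/522.463250 = 7.8956

Final: 7.8956


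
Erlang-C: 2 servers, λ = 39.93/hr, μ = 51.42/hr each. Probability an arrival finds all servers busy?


a = λ/μ = 0.7765; ρ = a/2 = 0.3883
P₀ = 0.440639 (from M/M/c formula)
C(c,a) = [a^c/(c!(1−ρ))]·P₀ = [0.60302/(2·0.6117)]·0.440639
= 0.49289·0.440639 = 0.217185

Final: 0.217185


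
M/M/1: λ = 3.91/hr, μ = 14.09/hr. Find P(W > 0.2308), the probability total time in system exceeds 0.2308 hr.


W ~ Exponential(μ−λ) for M/M/1.
μ − λ = 14.09 − 3.91 = 10.1800
P(W > t) = e^{−(μ−λ)t} = e^{−2.3495} = 0.095413

Final: 0.095413


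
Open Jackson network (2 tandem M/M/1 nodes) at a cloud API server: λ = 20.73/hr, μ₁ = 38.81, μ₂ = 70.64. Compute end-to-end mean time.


Each node sees arrival rate λ = 20.73/hr (tandem ⇒ throughput preserved).
W₁ = 1/(μ₁−λ) = 1/(38.81−20.73) = 0.05531 hr
W₂ = 1/(μ₂−λ) = 1/(70.64−20.73) = 0.02004 hr
W_total = W₁ + W₂ = 0.05531 + 0.02004 = 0.07535 hr

Final: 0.07535 hr
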